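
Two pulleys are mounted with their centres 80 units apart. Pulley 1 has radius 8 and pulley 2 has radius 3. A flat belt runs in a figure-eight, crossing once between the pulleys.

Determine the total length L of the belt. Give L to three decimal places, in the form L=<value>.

crossed belt: β = asin((r1+r2)/C) = asin(11/80) = 7.9032°
wrap1 = wrap2 = π + 2β = 195.8064°
tangent length = C·cosβ = 79.2401
L = (r1+r2)·wrap + 2·C·cosβ = 11·3.4175 + 2·79.2401 = 196.0724

L=196.072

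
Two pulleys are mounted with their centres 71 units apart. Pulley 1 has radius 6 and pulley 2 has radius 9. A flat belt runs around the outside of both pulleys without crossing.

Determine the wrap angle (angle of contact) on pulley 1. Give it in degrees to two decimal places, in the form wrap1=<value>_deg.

wrap1=175.16_deg

open belt: β = asin((r2−r1)/C) = asin(3/71) = 2.4217°
wrap1 = π − 2β = 175.1567°
wrap2 = π + 2β = 184.8433°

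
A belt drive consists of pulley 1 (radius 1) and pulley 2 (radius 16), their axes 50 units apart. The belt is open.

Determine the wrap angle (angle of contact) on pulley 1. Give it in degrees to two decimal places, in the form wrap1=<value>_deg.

open belt: β = asin((r2−r1)/C) = asin(15/50) = 17.4576°
wrap1 = π − 2β = 145.0848°
wrap2 = π + 2β = 214.9152°

wrap1=145.08_deg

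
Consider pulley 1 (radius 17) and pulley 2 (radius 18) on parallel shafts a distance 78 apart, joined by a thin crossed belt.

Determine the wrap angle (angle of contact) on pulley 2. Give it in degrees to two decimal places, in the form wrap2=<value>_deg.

crossed belt: β = asin((r1+r2)/C) = asin(35/78) = 26.6615°
wrap1 = wrap2 = π + 2β = 233.3229°

wrap2=233.32_deg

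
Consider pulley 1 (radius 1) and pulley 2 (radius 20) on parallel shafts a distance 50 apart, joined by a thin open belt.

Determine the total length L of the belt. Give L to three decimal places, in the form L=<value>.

L=173.284

open belt: β = asin((r2−r1)/C) = asin(19/50) = 22.3337°
wrap1 = π − 2β = 135.3326°
wrap2 = π + 2β = 224.6674°
tangent length = C·cosβ = 46.2493
L = r1·wrap1 + r2·wrap2 + 2·C·cosβ = 1·2.3620 + 20·3.9212 + 2·46.2493 = 173.2844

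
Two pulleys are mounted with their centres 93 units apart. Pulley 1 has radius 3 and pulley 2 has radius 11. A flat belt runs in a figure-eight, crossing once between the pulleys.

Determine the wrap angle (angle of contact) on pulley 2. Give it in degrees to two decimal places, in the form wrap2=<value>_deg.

wrap2=197.32_deg

crossed belt: β = asin((r1+r2)/C) = asin(14/93) = 8.6581°
wrap1 = wrap2 = π + 2β = 197.3162°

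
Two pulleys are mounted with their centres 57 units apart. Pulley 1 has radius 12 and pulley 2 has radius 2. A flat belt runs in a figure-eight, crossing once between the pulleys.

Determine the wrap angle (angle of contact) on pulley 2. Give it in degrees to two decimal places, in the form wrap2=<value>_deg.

crossed belt: β = asin((r1+r2)/C) = asin(14/57) = 14.2181°
wrap1 = wrap2 = π + 2β = 208.4362°

wrap2=208.44_deg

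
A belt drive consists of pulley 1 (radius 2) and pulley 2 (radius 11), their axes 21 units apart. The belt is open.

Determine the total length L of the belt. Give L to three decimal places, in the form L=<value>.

L=86.760

open belt: β = asin((r2−r1)/C) = asin(9/21) = 25.3769°
wrap1 = π − 2β = 129.2461°
wrap2 = π + 2β = 230.7539°
tangent length = C·cosβ = 18.9737
L = r1·wrap1 + r2·wrap2 + 2·C·cosβ = 2·2.2558 + 11·4.0274 + 2·18.9737 = 86.7604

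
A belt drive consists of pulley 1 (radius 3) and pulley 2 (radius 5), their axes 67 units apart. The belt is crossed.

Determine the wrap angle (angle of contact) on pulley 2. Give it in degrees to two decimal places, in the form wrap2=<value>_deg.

crossed belt: β = asin((r1+r2)/C) = asin(8/67) = 6.8576°
wrap1 = wrap2 = π + 2β = 193.7153°

wrap2=193.72_deg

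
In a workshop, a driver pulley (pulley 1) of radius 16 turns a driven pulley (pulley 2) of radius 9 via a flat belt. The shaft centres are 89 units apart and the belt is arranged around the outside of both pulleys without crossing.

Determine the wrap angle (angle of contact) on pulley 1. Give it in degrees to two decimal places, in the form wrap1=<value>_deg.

wrap1=189.02_deg

open belt: β = asin((r2−r1)/C) = asin(-7/89) = -4.5111°
wrap1 = π − 2β = 189.0221°
wrap2 = π + 2β = 170.9779°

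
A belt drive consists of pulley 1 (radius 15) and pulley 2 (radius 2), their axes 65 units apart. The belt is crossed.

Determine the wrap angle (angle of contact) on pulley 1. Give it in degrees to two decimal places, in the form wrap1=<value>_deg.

crossed belt: β = asin((r1+r2)/C) = asin(17/65) = 15.1614°
wrap1 = wrap2 = π + 2β = 210.3227°

wrap1=210.32_deg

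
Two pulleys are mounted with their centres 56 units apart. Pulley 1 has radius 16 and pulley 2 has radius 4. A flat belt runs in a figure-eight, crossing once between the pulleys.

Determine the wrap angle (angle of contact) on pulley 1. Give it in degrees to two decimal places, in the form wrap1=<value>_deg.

wrap1=221.85_deg

crossed belt: β = asin((r1+r2)/C) = asin(20/56) = 20.9248°
wrap1 = wrap2 = π + 2β = 221.8497°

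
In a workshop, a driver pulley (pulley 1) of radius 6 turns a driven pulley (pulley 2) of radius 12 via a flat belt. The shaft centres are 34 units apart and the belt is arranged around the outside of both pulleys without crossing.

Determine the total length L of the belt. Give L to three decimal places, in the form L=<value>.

L=125.610

open belt: β = asin((r2−r1)/C) = asin(6/34) = 10.1642°
wrap1 = π − 2β = 159.6715°
wrap2 = π + 2β = 200.3285°
tangent length = C·cosβ = 33.4664
L = r1·wrap1 + r2·wrap2 + 2·C·cosβ = 6·2.7868 + 12·3.4964 + 2·33.4664 = 125.6103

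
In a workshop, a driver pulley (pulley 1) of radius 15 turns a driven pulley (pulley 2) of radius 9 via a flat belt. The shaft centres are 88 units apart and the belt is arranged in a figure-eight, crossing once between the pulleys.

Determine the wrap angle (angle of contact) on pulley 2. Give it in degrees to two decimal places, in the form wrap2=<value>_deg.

crossed belt: β = asin((r1+r2)/C) = asin(24/88) = 15.8266°
wrap1 = wrap2 = π + 2β = 211.6532°

wrap2=211.65_deg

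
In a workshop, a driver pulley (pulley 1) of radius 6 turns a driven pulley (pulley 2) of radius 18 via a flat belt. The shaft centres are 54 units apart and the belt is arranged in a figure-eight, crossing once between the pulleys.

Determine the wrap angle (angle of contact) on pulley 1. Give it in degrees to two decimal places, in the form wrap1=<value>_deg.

crossed belt: β = asin((r1+r2)/C) = asin(24/54) = 26.3878°
wrap1 = wrap2 = π + 2β = 232.7756°

wrap1=232.78_deg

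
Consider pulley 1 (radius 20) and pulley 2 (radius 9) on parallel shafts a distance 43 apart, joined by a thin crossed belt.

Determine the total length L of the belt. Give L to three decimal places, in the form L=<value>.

L=197.534

crossed belt: β = asin((r1+r2)/C) = asin(29/43) = 42.4090°
wrap1 = wrap2 = π + 2β = 264.8180°
tangent length = C·cosβ = 31.7490
L = (r1+r2)·wrap + 2·C·cosβ = 29·4.6219 + 2·31.7490 = 197.5345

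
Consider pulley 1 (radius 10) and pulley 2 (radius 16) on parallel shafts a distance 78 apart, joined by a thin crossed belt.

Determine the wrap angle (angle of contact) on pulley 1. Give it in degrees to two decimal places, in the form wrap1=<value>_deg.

crossed belt: β = asin((r1+r2)/C) = asin(26/78) = 19.4712°
wrap1 = wrap2 = π + 2β = 218.9424°

wrap1=218.94_deg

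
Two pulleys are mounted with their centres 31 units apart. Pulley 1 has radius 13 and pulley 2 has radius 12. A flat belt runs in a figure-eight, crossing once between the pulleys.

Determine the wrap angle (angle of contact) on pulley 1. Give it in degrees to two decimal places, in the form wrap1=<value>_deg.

wrap1=287.50_deg

crossed belt: β = asin((r1+r2)/C) = asin(25/31) = 53.7507°
wrap1 = wrap2 = π + 2β = 287.5014°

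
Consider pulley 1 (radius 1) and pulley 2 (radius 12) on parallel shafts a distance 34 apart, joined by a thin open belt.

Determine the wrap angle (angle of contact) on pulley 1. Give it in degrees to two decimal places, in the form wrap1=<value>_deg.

wrap1=142.25_deg

open belt: β = asin((r2−r1)/C) = asin(11/34) = 18.8765°
wrap1 = π − 2β = 142.2470°
wrap2 = π + 2β = 217.7530°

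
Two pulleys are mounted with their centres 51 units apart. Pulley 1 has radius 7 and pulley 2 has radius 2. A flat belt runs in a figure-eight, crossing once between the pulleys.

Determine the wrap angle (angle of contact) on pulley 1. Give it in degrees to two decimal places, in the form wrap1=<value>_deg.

crossed belt: β = asin((r1+r2)/C) = asin(9/51) = 10.1642°
wrap1 = wrap2 = π + 2β = 200.3285°

wrap1=200.33_deg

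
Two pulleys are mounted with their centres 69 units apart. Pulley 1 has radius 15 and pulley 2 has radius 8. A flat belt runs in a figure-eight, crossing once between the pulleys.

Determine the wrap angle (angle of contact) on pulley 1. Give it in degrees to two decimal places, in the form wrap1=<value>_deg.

wrap1=218.94_deg

crossed belt: β = asin((r1+r2)/C) = asin(23/69) = 19.4712°
wrap1 = wrap2 = π + 2β = 218.9424°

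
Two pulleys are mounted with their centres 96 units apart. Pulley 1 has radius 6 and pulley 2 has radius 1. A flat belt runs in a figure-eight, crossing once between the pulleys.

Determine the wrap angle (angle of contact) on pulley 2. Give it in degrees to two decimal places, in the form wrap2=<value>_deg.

crossed belt: β = asin((r1+r2)/C) = asin(7/96) = 4.1815°
wrap1 = wrap2 = π + 2β = 188.3631°

wrap2=188.36_deg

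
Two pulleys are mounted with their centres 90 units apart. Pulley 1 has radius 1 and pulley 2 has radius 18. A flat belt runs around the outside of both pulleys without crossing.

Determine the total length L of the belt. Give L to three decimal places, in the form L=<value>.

open belt: β = asin((r2−r1)/C) = asin(17/90) = 10.8879°
wrap1 = π − 2β = 158.2241°
wrap2 = π + 2β = 201.7759°
tangent length = C·cosβ = 88.3799
L = r1·wrap1 + r2·wrap2 + 2·C·cosβ = 1·2.7615 + 18·3.5217 + 2·88.3799 = 242.9110

L=242.911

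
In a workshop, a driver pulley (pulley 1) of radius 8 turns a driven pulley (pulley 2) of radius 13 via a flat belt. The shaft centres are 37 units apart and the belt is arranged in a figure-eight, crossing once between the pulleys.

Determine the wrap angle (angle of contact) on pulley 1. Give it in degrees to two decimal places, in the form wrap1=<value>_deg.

crossed belt: β = asin((r1+r2)/C) = asin(21/37) = 34.5808°
wrap1 = wrap2 = π + 2β = 249.1616°

wrap1=249.16_deg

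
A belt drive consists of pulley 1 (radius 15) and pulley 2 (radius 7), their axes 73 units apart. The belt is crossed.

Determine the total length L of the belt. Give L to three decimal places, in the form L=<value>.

crossed belt: β = asin((r1+r2)/C) = asin(22/73) = 17.5399°
wrap1 = wrap2 = π + 2β = 215.0798°
tangent length = C·cosβ = 69.6060
L = (r1+r2)·wrap + 2·C·cosβ = 22·3.7539 + 2·69.6060 = 221.7968

L=221.797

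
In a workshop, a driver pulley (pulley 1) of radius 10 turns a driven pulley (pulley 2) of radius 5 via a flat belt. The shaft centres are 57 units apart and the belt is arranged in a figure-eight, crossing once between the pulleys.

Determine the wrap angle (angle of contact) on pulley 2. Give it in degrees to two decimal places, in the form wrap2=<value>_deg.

wrap2=210.52_deg

crossed belt: β = asin((r1+r2)/C) = asin(15/57) = 15.2575°
wrap1 = wrap2 = π + 2β = 210.5150°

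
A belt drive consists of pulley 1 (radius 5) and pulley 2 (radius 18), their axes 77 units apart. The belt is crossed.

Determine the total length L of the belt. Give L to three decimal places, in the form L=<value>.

crossed belt: β = asin((r1+r2)/C) = asin(23/77) = 17.3796°
wrap1 = wrap2 = π + 2β = 214.7592°
tangent length = C·cosβ = 73.4847
L = (r1+r2)·wrap + 2·C·cosβ = 23·3.7483 + 2·73.4847 = 233.1793

L=233.179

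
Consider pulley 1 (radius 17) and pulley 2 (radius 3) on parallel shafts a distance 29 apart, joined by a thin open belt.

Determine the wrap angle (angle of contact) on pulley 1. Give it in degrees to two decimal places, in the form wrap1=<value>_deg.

wrap1=237.73_deg

open belt: β = asin((r2−r1)/C) = asin(-14/29) = -28.8657°
wrap1 = π − 2β = 237.7315°
wrap2 = π + 2β = 122.2685°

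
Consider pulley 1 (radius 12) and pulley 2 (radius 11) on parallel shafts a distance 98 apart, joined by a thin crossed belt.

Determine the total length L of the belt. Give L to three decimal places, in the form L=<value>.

crossed belt: β = asin((r1+r2)/C) = asin(23/98) = 13.5736°
wrap1 = wrap2 = π + 2β = 207.1472°
tangent length = C·cosβ = 95.2628
L = (r1+r2)·wrap + 2·C·cosβ = 23·3.6154 + 2·95.2628 = 273.6798

L=273.680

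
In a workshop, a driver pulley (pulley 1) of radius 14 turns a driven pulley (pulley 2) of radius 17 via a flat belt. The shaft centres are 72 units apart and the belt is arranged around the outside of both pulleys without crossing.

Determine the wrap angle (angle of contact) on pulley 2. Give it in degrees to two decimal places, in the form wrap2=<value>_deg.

open belt: β = asin((r2−r1)/C) = asin(3/72) = 2.3880°
wrap1 = π − 2β = 175.2240°
wrap2 = π + 2β = 184.7760°

wrap2=184.78_deg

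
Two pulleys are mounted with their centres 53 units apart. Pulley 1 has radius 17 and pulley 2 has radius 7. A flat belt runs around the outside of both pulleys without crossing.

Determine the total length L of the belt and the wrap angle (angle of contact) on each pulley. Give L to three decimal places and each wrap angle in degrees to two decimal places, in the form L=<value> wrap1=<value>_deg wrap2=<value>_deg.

L=183.291 wrap1=201.75_deg wrap2=158.25_deg

open belt: β = asin((r2−r1)/C) = asin(-10/53) = -10.8757°
wrap1 = π − 2β = 201.7514°
wrap2 = π + 2β = 158.2486°
tangent length = C·cosβ = 52.0481
L = r1·wrap1 + r2·wrap2 + 2·C·cosβ = 17·3.5212 + 7·2.7620 + 2·52.0481 = 183.2907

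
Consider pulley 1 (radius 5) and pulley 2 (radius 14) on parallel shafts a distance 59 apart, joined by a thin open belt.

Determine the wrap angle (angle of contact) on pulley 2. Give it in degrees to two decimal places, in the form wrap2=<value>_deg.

wrap2=197.55_deg

open belt: β = asin((r2−r1)/C) = asin(9/59) = 8.7743°
wrap1 = π − 2β = 162.4514°
wrap2 = π + 2β = 197.5486°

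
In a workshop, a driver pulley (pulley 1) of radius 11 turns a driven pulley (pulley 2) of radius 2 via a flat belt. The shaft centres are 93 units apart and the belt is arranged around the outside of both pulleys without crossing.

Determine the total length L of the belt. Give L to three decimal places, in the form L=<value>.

L=227.712

open belt: β = asin((r2−r1)/C) = asin(-9/93) = -5.5534°
wrap1 = π − 2β = 191.1069°
wrap2 = π + 2β = 168.8931°
tangent length = C·cosβ = 92.5635
L = r1·wrap1 + r2·wrap2 + 2·C·cosβ = 11·3.3354 + 2·2.9477 + 2·92.5635 = 227.7124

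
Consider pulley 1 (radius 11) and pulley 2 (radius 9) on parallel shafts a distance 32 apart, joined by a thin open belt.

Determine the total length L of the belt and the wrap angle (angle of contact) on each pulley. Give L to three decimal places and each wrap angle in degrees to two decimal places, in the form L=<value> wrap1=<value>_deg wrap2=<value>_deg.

L=126.957 wrap1=187.17_deg wrap2=172.83_deg

open belt: β = asin((r2−r1)/C) = asin(-2/32) = -3.5833°
wrap1 = π − 2β = 187.1666°
wrap2 = π + 2β = 172.8334°
tangent length = C·cosβ = 31.9374
L = r1·wrap1 + r2·wrap2 + 2·C·cosβ = 11·3.2667 + 9·3.0165 + 2·31.9374 = 126.9569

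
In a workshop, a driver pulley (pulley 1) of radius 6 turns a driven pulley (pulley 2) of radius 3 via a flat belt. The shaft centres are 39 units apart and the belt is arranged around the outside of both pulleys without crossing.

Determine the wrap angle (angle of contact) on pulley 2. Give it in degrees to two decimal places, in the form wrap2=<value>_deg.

wrap2=171.18_deg

open belt: β = asin((r2−r1)/C) = asin(-3/39) = -4.4117°
wrap1 = π − 2β = 188.8235°
wrap2 = π + 2β = 171.1765°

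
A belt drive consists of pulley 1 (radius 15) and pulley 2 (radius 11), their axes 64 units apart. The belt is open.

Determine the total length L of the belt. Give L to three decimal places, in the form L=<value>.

open belt: β = asin((r2−r1)/C) = asin(-4/64) = -3.5833°
wrap1 = π − 2β = 187.1666°
wrap2 = π + 2β = 172.8334°
tangent length = C·cosβ = 63.8749
L = r1·wrap1 + r2·wrap2 + 2·C·cosβ = 15·3.2667 + 11·3.0165 + 2·63.8749 = 209.9315

L=209.931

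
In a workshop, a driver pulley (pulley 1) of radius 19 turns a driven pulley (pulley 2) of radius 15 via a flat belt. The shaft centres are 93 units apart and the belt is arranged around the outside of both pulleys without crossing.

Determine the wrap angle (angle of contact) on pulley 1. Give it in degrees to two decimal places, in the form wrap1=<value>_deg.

wrap1=184.93_deg

open belt: β = asin((r2−r1)/C) = asin(-4/93) = -2.4651°
wrap1 = π − 2β = 184.9302°
wrap2 = π + 2β = 175.0698°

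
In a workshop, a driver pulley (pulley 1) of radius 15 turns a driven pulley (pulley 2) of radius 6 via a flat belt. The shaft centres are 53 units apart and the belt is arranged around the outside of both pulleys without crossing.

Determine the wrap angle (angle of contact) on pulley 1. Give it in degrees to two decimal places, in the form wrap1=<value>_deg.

wrap1=199.55_deg

open belt: β = asin((r2−r1)/C) = asin(-9/53) = -9.7768°
wrap1 = π − 2β = 199.5537°
wrap2 = π + 2β = 160.4463°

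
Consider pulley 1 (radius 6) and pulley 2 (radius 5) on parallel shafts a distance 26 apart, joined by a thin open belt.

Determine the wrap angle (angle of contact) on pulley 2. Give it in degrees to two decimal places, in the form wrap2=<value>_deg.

wrap2=175.59_deg

open belt: β = asin((r2−r1)/C) = asin(-1/26) = -2.2042°
wrap1 = π − 2β = 184.4085°
wrap2 = π + 2β = 175.5915°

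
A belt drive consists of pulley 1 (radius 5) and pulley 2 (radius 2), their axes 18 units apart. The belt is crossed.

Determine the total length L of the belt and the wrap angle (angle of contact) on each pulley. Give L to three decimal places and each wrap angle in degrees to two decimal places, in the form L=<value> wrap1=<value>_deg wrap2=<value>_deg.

crossed belt: β = asin((r1+r2)/C) = asin(7/18) = 22.8854°
wrap1 = wrap2 = π + 2β = 225.7708°
tangent length = C·cosβ = 16.5831
L = (r1+r2)·wrap + 2·C·cosβ = 7·3.9404 + 2·16.5831 = 60.7493

L=60.749 wrap1=225.77_deg wrap2=225.77_deg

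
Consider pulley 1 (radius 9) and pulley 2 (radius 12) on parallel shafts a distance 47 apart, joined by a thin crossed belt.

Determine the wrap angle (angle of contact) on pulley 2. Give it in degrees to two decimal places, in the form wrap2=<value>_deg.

wrap2=233.08_deg

crossed belt: β = asin((r1+r2)/C) = asin(21/47) = 26.5391°
wrap1 = wrap2 = π + 2β = 233.0782°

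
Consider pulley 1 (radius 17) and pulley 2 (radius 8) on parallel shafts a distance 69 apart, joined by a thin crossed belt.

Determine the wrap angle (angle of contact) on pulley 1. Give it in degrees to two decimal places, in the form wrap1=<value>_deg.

crossed belt: β = asin((r1+r2)/C) = asin(25/69) = 21.2427°
wrap1 = wrap2 = π + 2β = 222.4853°

wrap1=222.49_deg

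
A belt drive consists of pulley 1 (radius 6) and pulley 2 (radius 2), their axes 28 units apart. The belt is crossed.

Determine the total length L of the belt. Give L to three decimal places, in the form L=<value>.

L=83.434

crossed belt: β = asin((r1+r2)/C) = asin(8/28) = 16.6015°
wrap1 = wrap2 = π + 2β = 213.2031°
tangent length = C·cosβ = 26.8328
L = (r1+r2)·wrap + 2·C·cosβ = 8·3.7211 + 2·26.8328 = 83.4344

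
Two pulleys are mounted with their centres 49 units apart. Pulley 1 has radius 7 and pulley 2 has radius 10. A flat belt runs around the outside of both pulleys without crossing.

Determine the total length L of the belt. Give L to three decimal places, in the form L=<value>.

open belt: β = asin((r2−r1)/C) = asin(3/49) = 3.5101°
wrap1 = π − 2β = 172.9798°
wrap2 = π + 2β = 187.0202°
tangent length = C·cosβ = 48.9081
L = r1·wrap1 + r2·wrap2 + 2·C·cosβ = 7·3.0191 + 10·3.2641 + 2·48.9081 = 151.5908

L=151.591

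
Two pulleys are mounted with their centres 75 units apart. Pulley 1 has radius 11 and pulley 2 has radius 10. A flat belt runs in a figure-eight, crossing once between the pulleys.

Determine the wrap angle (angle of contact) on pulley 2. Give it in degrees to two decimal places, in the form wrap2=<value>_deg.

wrap2=212.52_deg

crossed belt: β = asin((r1+r2)/C) = asin(21/75) = 16.2602°
wrap1 = wrap2 = π + 2β = 212.5204°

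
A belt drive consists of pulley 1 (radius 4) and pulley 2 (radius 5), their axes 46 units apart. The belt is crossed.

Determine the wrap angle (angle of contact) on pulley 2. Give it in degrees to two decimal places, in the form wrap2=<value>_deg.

wrap2=202.57_deg

crossed belt: β = asin((r1+r2)/C) = asin(9/46) = 11.2828°
wrap1 = wrap2 = π + 2β = 202.5656°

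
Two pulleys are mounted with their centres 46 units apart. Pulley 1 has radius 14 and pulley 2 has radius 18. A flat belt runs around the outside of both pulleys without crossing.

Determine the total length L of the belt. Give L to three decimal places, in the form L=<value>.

open belt: β = asin((r2−r1)/C) = asin(4/46) = 4.9885°
wrap1 = π − 2β = 170.0229°
wrap2 = π + 2β = 189.9771°
tangent length = C·cosβ = 45.8258
L = r1·wrap1 + r2·wrap2 + 2·C·cosβ = 14·2.9675 + 18·3.3157 + 2·45.8258 = 192.8790

L=192.879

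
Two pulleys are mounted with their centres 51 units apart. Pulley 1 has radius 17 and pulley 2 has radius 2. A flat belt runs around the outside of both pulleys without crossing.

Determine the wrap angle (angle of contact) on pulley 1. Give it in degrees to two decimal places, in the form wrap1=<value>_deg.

wrap1=214.21_deg

open belt: β = asin((r2−r1)/C) = asin(-15/51) = -17.1046°
wrap1 = π − 2β = 214.2093°
wrap2 = π + 2β = 145.7907°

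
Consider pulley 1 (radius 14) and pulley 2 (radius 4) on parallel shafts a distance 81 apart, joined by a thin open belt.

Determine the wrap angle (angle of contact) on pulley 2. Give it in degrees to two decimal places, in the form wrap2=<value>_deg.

wrap2=165.82_deg

open belt: β = asin((r2−r1)/C) = asin(-10/81) = -7.0916°
wrap1 = π − 2β = 194.1833°
wrap2 = π + 2β = 165.8167°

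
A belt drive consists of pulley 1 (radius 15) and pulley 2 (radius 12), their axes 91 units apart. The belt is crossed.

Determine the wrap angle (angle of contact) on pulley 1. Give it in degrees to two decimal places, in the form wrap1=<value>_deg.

crossed belt: β = asin((r1+r2)/C) = asin(27/91) = 17.2597°
wrap1 = wrap2 = π + 2β = 214.5194°

wrap1=214.52_deg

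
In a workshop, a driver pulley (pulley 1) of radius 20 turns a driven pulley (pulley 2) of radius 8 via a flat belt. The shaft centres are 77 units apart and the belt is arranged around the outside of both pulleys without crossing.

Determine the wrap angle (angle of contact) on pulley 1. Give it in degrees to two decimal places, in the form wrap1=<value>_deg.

wrap1=197.93_deg

open belt: β = asin((r2−r1)/C) = asin(-12/77) = -8.9658°
wrap1 = π − 2β = 197.9315°
wrap2 = π + 2β = 162.0685°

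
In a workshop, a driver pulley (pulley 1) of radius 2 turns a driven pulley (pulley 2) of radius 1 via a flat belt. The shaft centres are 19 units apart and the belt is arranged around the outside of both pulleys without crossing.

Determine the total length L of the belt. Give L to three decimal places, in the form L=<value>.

open belt: β = asin((r2−r1)/C) = asin(-1/19) = -3.0170°
wrap1 = π − 2β = 186.0339°
wrap2 = π + 2β = 173.9661°
tangent length = C·cosβ = 18.9737
L = r1·wrap1 + r2·wrap2 + 2·C·cosβ = 2·3.2469 + 1·3.0363 + 2·18.9737 = 47.4774

L=47.477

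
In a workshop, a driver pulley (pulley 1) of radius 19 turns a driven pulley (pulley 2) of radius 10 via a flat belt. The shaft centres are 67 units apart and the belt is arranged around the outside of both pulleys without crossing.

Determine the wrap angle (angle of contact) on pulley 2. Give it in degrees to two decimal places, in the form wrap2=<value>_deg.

open belt: β = asin((r2−r1)/C) = asin(-9/67) = -7.7198°
wrap1 = π − 2β = 195.4396°
wrap2 = π + 2β = 164.5604°

wrap2=164.56_deg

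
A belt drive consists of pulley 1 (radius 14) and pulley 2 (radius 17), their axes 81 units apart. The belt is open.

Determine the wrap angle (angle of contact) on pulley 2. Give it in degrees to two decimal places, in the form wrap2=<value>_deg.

open belt: β = asin((r2−r1)/C) = asin(3/81) = 2.1226°
wrap1 = π − 2β = 175.7549°
wrap2 = π + 2β = 184.2451°

wrap2=184.25_deg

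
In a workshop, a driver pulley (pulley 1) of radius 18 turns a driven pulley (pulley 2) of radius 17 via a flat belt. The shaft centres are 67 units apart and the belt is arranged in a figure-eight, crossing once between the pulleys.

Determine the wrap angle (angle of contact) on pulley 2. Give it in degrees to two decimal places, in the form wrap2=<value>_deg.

wrap2=242.99_deg

crossed belt: β = asin((r1+r2)/C) = asin(35/67) = 31.4926°
wrap1 = wrap2 = π + 2β = 242.9851°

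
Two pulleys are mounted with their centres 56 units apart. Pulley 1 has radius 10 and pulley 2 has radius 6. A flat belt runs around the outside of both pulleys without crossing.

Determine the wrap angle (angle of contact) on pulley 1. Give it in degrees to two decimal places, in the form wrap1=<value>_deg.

open belt: β = asin((r2−r1)/C) = asin(-4/56) = -4.0960°
wrap1 = π − 2β = 188.1921°
wrap2 = π + 2β = 171.8079°

wrap1=188.19_deg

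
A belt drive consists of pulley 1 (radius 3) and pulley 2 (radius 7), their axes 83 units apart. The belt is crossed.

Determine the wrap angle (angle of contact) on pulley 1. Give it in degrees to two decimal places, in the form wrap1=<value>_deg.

wrap1=193.84_deg

crossed belt: β = asin((r1+r2)/C) = asin(10/83) = 6.9199°
wrap1 = wrap2 = π + 2β = 193.8398°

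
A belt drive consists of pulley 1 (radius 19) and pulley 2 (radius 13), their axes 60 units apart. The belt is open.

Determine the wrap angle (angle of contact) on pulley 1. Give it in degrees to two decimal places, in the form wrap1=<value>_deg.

wrap1=191.48_deg

open belt: β = asin((r2−r1)/C) = asin(-6/60) = -5.7392°
wrap1 = π − 2β = 191.4783°
wrap2 = π + 2β = 168.5217°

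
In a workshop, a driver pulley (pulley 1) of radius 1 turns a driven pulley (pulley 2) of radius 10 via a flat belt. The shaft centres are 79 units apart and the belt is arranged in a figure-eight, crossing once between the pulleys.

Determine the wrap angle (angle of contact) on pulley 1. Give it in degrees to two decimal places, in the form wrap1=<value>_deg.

wrap1=196.01_deg

crossed belt: β = asin((r1+r2)/C) = asin(11/79) = 8.0039°
wrap1 = wrap2 = π + 2β = 196.0078°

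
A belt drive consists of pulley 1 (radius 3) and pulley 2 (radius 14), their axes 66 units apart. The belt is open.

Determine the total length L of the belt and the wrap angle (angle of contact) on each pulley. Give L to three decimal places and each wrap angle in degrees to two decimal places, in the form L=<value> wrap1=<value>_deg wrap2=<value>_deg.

L=187.245 wrap1=160.81_deg wrap2=199.19_deg

open belt: β = asin((r2−r1)/C) = asin(11/66) = 9.5941°
wrap1 = π − 2β = 160.8119°
wrap2 = π + 2β = 199.1881°
tangent length = C·cosβ = 65.0769
L = r1·wrap1 + r2·wrap2 + 2·C·cosβ = 3·2.8067 + 14·3.4765 + 2·65.0769 = 187.2447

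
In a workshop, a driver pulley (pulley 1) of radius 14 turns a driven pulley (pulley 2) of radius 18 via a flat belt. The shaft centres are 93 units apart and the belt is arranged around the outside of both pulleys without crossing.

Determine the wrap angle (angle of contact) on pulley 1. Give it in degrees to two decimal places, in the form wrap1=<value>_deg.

open belt: β = asin((r2−r1)/C) = asin(4/93) = 2.4651°
wrap1 = π − 2β = 175.0698°
wrap2 = π + 2β = 184.9302°

wrap1=175.07_deg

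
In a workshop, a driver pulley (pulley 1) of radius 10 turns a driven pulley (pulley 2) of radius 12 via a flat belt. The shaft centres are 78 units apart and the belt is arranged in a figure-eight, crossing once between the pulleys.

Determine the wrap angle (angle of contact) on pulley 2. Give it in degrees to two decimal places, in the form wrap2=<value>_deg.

wrap2=212.77_deg

crossed belt: β = asin((r1+r2)/C) = asin(22/78) = 16.3827°
wrap1 = wrap2 = π + 2β = 212.7653°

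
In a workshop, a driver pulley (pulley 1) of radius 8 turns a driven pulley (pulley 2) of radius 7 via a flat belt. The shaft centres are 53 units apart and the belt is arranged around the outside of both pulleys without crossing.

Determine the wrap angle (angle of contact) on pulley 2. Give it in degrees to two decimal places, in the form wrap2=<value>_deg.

open belt: β = asin((r2−r1)/C) = asin(-1/53) = -1.0811°
wrap1 = π − 2β = 182.1622°
wrap2 = π + 2β = 177.8378°

wrap2=177.84_deg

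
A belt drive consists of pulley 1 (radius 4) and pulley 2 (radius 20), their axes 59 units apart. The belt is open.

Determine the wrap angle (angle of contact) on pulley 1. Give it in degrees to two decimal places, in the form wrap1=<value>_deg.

open belt: β = asin((r2−r1)/C) = asin(16/59) = 15.7349°
wrap1 = π − 2β = 148.5302°
wrap2 = π + 2β = 211.4698°

wrap1=148.53_deg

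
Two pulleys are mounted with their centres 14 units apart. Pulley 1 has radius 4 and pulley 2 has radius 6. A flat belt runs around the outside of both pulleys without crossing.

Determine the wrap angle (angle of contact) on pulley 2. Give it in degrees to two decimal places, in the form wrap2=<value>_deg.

wrap2=196.43_deg

open belt: β = asin((r2−r1)/C) = asin(2/14) = 8.2132°
wrap1 = π − 2β = 163.5736°
wrap2 = π + 2β = 196.4264°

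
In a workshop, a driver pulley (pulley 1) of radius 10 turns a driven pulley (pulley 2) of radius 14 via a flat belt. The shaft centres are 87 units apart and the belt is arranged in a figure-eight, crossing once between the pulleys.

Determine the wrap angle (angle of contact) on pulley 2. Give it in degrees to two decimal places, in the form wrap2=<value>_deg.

wrap2=212.03_deg

crossed belt: β = asin((r1+r2)/C) = asin(24/87) = 16.0134°
wrap1 = wrap2 = π + 2β = 212.0268°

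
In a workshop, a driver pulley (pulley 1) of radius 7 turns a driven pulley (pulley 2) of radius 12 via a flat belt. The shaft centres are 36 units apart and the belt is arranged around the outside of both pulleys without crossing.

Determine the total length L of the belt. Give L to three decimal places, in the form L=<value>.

L=132.386

open belt: β = asin((r2−r1)/C) = asin(5/36) = 7.9836°
wrap1 = π − 2β = 164.0329°
wrap2 = π + 2β = 195.9671°
tangent length = C·cosβ = 35.6511
L = r1·wrap1 + r2·wrap2 + 2·C·cosβ = 7·2.8629 + 12·3.4203 + 2·35.6511 = 132.3858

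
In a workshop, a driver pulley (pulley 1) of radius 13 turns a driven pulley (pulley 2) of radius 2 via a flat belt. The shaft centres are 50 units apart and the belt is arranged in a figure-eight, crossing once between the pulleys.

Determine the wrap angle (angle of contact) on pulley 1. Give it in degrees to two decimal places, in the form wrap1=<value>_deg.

crossed belt: β = asin((r1+r2)/C) = asin(15/50) = 17.4576°
wrap1 = wrap2 = π + 2β = 214.9152°

wrap1=214.92_deg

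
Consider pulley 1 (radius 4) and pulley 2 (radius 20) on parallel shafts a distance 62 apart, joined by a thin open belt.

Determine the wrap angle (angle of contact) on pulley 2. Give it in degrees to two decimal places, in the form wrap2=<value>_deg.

wrap2=209.91_deg

open belt: β = asin((r2−r1)/C) = asin(16/62) = 14.9552°
wrap1 = π − 2β = 150.0895°
wrap2 = π + 2β = 209.9105°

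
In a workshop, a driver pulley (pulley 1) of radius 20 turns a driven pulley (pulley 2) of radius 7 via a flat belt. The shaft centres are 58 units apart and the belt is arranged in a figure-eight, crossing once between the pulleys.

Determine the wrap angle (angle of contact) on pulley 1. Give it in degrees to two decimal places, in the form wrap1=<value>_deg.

crossed belt: β = asin((r1+r2)/C) = asin(27/58) = 27.7437°
wrap1 = wrap2 = π + 2β = 235.4874°

wrap1=235.49_deg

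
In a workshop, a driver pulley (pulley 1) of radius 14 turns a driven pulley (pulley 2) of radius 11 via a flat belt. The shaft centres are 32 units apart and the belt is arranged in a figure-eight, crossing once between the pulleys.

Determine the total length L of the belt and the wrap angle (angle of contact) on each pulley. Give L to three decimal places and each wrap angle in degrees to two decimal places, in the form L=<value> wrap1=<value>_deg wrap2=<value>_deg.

crossed belt: β = asin((r1+r2)/C) = asin(25/32) = 51.3752°
wrap1 = wrap2 = π + 2β = 282.7503°
tangent length = C·cosβ = 19.9750
L = (r1+r2)·wrap + 2·C·cosβ = 25·4.9349 + 2·19.9750 = 163.3231

L=163.323 wrap1=282.75_deg wrap2=282.75_deg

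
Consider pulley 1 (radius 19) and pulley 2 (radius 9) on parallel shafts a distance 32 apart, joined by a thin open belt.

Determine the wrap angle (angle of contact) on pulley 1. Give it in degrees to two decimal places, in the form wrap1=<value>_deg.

open belt: β = asin((r2−r1)/C) = asin(-10/32) = -18.2100°
wrap1 = π − 2β = 216.4199°
wrap2 = π + 2β = 143.5801°

wrap1=216.42_deg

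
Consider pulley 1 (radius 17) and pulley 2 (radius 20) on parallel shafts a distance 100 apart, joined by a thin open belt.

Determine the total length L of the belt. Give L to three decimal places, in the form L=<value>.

L=316.329

open belt: β = asin((r2−r1)/C) = asin(3/100) = 1.7191°
wrap1 = π − 2β = 176.5617°
wrap2 = π + 2β = 183.4383°
tangent length = C·cosβ = 99.9550
L = r1·wrap1 + r2·wrap2 + 2·C·cosβ = 17·3.0816 + 20·3.2016 + 2·99.9550 = 316.3289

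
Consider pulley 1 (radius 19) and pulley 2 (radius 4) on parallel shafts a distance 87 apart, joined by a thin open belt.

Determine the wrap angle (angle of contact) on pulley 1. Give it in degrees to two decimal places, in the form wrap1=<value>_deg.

wrap1=199.86_deg

open belt: β = asin((r2−r1)/C) = asin(-15/87) = -9.9282°
wrap1 = π − 2β = 199.8564°
wrap2 = π + 2β = 160.1436°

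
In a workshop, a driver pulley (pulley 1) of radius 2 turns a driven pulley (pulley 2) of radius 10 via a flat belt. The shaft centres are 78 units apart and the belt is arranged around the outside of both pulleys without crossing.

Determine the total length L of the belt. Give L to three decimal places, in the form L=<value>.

open belt: β = asin((r2−r1)/C) = asin(8/78) = 5.8868°
wrap1 = π − 2β = 168.2263°
wrap2 = π + 2β = 191.7737°
tangent length = C·cosβ = 77.5887
L = r1·wrap1 + r2·wrap2 + 2·C·cosβ = 2·2.9361 + 10·3.3471 + 2·77.5887 = 194.5203

L=194.520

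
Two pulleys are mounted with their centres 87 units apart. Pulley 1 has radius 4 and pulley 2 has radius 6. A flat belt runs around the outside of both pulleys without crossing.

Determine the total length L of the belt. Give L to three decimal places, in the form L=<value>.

L=205.462

open belt: β = asin((r2−r1)/C) = asin(2/87) = 1.3173°
wrap1 = π − 2β = 177.3655°
wrap2 = π + 2β = 182.6345°
tangent length = C·cosβ = 86.9770
L = r1·wrap1 + r2·wrap2 + 2·C·cosβ = 4·3.0956 + 6·3.1876 + 2·86.9770 = 205.4619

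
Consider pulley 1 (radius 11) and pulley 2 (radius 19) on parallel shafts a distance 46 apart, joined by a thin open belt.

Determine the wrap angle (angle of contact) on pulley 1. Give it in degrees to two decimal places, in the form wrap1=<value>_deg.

wrap1=159.97_deg

open belt: β = asin((r2−r1)/C) = asin(8/46) = 10.0154°
wrap1 = π − 2β = 159.9692°
wrap2 = π + 2β = 200.0308°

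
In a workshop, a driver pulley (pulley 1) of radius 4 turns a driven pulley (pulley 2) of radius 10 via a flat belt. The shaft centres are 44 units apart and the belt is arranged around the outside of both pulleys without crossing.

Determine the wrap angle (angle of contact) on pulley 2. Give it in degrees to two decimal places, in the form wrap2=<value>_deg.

open belt: β = asin((r2−r1)/C) = asin(6/44) = 7.8375°
wrap1 = π − 2β = 164.3250°
wrap2 = π + 2β = 195.6750°

wrap2=195.67_deg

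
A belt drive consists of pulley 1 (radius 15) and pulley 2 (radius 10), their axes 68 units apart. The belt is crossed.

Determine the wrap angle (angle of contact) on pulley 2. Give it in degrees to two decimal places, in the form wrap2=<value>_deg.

crossed belt: β = asin((r1+r2)/C) = asin(25/68) = 21.5706°
wrap1 = wrap2 = π + 2β = 223.1412°

wrap2=223.14_deg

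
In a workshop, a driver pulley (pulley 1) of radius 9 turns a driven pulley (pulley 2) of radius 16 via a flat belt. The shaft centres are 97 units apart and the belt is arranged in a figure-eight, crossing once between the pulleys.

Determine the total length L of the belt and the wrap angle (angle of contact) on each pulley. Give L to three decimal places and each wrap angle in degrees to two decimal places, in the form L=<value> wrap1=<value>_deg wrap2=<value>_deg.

crossed belt: β = asin((r1+r2)/C) = asin(25/97) = 14.9355°
wrap1 = wrap2 = π + 2β = 209.8711°
tangent length = C·cosβ = 93.7230
L = (r1+r2)·wrap + 2·C·cosβ = 25·3.6629 + 2·93.7230 = 279.0195

L=279.020 wrap1=209.87_deg wrap2=209.87_deg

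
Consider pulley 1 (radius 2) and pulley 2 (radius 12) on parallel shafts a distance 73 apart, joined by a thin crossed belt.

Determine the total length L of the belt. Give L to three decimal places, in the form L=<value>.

crossed belt: β = asin((r1+r2)/C) = asin(14/73) = 11.0567°
wrap1 = wrap2 = π + 2β = 202.1135°
tangent length = C·cosβ = 71.6450
L = (r1+r2)·wrap + 2·C·cosβ = 14·3.5275 + 2·71.6450 = 192.6756

L=192.676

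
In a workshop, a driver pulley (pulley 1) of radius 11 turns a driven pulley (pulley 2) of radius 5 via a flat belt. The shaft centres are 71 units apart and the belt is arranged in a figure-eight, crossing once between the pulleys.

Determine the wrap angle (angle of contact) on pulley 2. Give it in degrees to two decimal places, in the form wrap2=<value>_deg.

wrap2=206.05_deg

crossed belt: β = asin((r1+r2)/C) = asin(16/71) = 13.0236°
wrap1 = wrap2 = π + 2β = 206.0472°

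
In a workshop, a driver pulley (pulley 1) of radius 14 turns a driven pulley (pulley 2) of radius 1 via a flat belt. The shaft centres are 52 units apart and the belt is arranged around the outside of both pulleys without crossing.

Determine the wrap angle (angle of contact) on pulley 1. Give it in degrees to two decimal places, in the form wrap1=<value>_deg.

wrap1=208.96_deg

open belt: β = asin((r2−r1)/C) = asin(-13/52) = -14.4775°
wrap1 = π − 2β = 208.9550°
wrap2 = π + 2β = 151.0450°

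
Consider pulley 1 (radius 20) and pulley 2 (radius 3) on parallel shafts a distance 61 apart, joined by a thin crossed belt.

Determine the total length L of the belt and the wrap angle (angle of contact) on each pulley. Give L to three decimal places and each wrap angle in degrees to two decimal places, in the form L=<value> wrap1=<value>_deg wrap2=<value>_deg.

crossed belt: β = asin((r1+r2)/C) = asin(23/61) = 22.1510°
wrap1 = wrap2 = π + 2β = 224.3020°
tangent length = C·cosβ = 56.4978
L = (r1+r2)·wrap + 2·C·cosβ = 23·3.9148 + 2·56.4978 = 203.0362

L=203.036 wrap1=224.30_deg wrap2=224.30_deg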